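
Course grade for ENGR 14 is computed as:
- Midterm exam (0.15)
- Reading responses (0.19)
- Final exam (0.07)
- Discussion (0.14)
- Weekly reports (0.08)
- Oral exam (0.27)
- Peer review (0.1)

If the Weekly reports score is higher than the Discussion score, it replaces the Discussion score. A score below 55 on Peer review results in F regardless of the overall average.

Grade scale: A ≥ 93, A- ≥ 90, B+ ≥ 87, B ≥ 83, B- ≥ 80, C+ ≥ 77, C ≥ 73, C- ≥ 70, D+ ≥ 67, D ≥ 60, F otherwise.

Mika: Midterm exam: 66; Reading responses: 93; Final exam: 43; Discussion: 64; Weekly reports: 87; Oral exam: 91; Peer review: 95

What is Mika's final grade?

Weekly reports (87) > Discussion (64), so Discussion counts as 87.
Peer review score 95 ≥ 55: minimum met.
Weighted total:
  Midterm exam 66 × 0.15 = 9.9
  Reading responses 93 × 0.19 = 17.67
  Final exam 43 × 0.07 = 3.01
  Discussion 87 × 0.14 = 12.18
  Weekly reports 87 × 0.08 = 6.96
  Oral exam 91 × 0.27 = 24.57
  Peer review 95 × 0.1 = 9.5
Sum = 83.79
83.79 is ≥ 83 and < 87 → B

B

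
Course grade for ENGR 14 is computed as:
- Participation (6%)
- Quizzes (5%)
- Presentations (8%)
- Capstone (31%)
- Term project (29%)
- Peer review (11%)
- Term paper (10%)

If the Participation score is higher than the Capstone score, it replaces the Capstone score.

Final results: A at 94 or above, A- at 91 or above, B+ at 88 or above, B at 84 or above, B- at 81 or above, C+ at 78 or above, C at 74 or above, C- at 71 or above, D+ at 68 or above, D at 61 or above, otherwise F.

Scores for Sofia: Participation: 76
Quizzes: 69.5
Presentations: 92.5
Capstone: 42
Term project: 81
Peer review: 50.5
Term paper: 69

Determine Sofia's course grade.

C

Participation (76) > Capstone (42), so Capstone counts as 76.
Weighted total:
  Participation 76 × 0.06 = 4.56
  Quizzes 69.5 × 0.05 = 3.475
  Presentations 92.5 × 0.08 = 7.4
  Capstone 76 × 0.31 = 23.56
  Term project 81 × 0.29 = 23.49
  Peer review 50.5 × 0.11 = 5.555
  Term paper 69 × 0.1 = 6.9
Sum = 74.94
74.94 is ≥ 74 and < 78 → C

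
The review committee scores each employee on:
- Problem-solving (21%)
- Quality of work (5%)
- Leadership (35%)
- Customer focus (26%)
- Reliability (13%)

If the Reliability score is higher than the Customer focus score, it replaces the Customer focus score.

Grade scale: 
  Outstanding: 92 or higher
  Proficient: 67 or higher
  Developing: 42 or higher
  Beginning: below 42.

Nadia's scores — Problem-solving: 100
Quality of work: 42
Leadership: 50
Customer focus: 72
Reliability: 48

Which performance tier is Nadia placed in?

Developing

Reliability (48) ≤ Customer focus (72), so Customer focus stays at 72.
Weighted total:
  Problem-solving 100 × 0.21 = 21
  Quality of work 42 × 0.05 = 2.1
  Leadership 50 × 0.35 = 17.5
  Customer focus 72 × 0.26 = 18.72
  Reliability 48 × 0.13 = 6.24
Sum = 65.56
65.56 is ≥ 42 and < 67 → Developing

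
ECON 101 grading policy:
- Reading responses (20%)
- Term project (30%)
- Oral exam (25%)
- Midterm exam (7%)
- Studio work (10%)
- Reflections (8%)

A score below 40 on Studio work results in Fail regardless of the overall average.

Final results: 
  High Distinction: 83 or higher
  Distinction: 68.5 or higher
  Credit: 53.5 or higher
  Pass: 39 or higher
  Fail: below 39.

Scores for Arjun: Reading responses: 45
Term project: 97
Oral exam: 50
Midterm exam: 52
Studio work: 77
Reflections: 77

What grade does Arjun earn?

Studio work score 77 ≥ 40: minimum met.
Weighted total:
  Reading responses 45 × 0.2 = 9
  Term project 97 × 0.3 = 29.1
  Oral exam 50 × 0.25 = 12.5
  Midterm exam 52 × 0.07 = 3.64
  Studio work 77 × 0.1 = 7.7
  Reflections 77 × 0.08 = 6.16
Sum = 68.1
68.1 is ≥ 53.5 and < 68.5 → Credit

Credit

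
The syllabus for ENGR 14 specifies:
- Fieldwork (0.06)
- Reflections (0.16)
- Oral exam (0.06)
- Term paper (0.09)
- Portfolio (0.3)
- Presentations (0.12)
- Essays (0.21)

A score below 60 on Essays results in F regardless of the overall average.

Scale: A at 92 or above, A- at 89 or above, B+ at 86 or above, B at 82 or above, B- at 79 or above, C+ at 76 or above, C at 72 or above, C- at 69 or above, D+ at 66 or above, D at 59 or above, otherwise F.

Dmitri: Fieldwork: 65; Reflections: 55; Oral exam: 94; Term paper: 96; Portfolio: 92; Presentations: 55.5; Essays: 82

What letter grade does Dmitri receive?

C+

Essays score 82 ≥ 60: minimum met.
Weighted total:
  Fieldwork 65 × 0.06 = 3.9
  Reflections 55 × 0.16 = 8.8
  Oral exam 94 × 0.06 = 5.64
  Term paper 96 × 0.09 = 8.64
  Portfolio 92 × 0.3 = 27.6
  Presentations 55.5 × 0.12 = 6.66
  Essays 82 × 0.21 = 17.22
Sum = 78.46
78.46 is ≥ 76 and < 79 → C+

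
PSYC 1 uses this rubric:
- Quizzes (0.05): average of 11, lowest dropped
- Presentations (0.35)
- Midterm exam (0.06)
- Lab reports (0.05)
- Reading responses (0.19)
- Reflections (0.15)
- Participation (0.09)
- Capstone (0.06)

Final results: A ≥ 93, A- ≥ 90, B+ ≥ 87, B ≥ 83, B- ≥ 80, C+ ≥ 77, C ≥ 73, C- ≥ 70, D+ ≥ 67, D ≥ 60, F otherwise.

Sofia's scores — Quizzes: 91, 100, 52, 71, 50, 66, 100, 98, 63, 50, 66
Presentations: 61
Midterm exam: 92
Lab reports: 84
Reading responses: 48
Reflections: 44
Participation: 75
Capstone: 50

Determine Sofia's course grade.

Quizzes: drop 50 → average of remaining 10 = 757/10 = 75.7
Weighted total:
  Quizzes 75.7 × 0.05 = 3.785
  Presentations 61 × 0.35 = 21.35
  Midterm exam 92 × 0.06 = 5.52
  Lab reports 84 × 0.05 = 4.2
  Reading responses 48 × 0.19 = 9.12
  Reflections 44 × 0.15 = 6.6
  Participation 75 × 0.09 = 6.75
  Capstone 50 × 0.06 = 3
Sum = 60.325
60.325 is ≥ 60 and < 67 → D

D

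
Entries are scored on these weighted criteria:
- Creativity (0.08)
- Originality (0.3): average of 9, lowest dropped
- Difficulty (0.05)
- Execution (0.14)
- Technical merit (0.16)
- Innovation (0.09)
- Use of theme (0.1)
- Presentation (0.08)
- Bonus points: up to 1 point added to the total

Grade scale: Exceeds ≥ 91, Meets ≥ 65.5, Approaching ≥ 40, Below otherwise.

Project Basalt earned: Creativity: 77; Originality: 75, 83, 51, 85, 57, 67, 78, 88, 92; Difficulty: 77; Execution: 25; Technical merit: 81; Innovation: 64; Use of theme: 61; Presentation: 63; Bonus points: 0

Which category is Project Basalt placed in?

Originality: drop 51 → average of remaining 8 = 625/8 = 78.125
Weighted total:
  Creativity 77 × 0.08 = 6.16
  Originality 78.125 × 0.3 = 23.4375
  Difficulty 77 × 0.05 = 3.85
  Execution 25 × 0.14 = 3.5
  Technical merit 81 × 0.16 = 12.96
  Innovation 64 × 0.09 = 5.76
  Use of theme 61 × 0.1 = 6.1
  Presentation 63 × 0.08 = 5.04
Sum = 66.8075
Bonus points: 66.8075 + 0 = 66.8075
66.8075 is ≥ 65.5 and < 91 → Meets

Meets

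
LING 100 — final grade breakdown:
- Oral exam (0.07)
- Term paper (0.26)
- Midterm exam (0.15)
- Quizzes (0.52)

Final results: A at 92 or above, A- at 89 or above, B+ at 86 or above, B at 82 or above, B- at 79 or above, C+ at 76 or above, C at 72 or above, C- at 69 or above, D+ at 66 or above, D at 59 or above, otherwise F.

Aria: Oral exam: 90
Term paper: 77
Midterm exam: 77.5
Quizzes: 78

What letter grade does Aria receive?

Weighted total:
  Oral exam 90 × 0.07 = 6.3
  Term paper 77 × 0.26 = 20.02
  Midterm exam 77.5 × 0.15 = 11.625
  Quizzes 78 × 0.52 = 40.56
Sum = 78.505
78.505 is ≥ 76 and < 79 → C+

C+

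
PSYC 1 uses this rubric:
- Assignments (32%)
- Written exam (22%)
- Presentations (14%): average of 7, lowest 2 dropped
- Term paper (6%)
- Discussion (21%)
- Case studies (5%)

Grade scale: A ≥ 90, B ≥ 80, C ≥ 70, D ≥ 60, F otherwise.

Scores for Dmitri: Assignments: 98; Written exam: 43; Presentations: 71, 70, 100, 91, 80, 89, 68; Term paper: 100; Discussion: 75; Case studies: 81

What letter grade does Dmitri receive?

C

Presentations: drop 68, 70 → average of remaining 5 = 431/5 = 86.2
Weighted total:
  Assignments 98 × 0.32 = 31.36
  Written exam 43 × 0.22 = 9.46
  Presentations 86.2 × 0.14 = 12.068
  Term paper 100 × 0.06 = 6
  Discussion 75 × 0.21 = 15.75
  Case studies 81 × 0.05 = 4.05
Sum = 78.688
78.688 is ≥ 70 and < 80 → C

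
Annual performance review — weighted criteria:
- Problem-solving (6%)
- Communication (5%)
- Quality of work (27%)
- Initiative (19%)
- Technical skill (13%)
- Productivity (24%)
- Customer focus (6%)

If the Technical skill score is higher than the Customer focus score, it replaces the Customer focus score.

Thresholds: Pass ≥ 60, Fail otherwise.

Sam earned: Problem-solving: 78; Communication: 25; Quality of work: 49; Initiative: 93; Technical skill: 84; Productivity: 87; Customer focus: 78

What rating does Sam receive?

Technical skill (84) > Customer focus (78), so Customer focus counts as 84.
Weighted total:
  Problem-solving 78 × 0.06 = 4.68
  Communication 25 × 0.05 = 1.25
  Quality of work 49 × 0.27 = 13.23
  Initiative 93 × 0.19 = 17.67
  Technical skill 84 × 0.13 = 10.92
  Productivity 87 × 0.24 = 20.88
  Customer focus 84 × 0.06 = 5.04
Sum = 73.67
73.67 ≥ 60 → Pass

Pass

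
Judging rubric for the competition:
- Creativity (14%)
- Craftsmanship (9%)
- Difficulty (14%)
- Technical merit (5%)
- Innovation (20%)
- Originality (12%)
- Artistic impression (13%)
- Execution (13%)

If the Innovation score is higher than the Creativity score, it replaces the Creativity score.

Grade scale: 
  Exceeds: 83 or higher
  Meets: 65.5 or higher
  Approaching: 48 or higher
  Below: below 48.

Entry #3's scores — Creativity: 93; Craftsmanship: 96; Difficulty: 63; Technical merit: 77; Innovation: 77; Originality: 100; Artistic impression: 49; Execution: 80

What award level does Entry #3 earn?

Innovation (77) ≤ Creativity (93), so Creativity stays at 93.
Weighted total:
  Creativity 93 × 0.14 = 13.02
  Craftsmanship 96 × 0.09 = 8.64
  Difficulty 63 × 0.14 = 8.82
  Technical merit 77 × 0.05 = 3.85
  Innovation 77 × 0.2 = 15.4
  Originality 100 × 0.12 = 12
  Artistic impression 49 × 0.13 = 6.37
  Execution 80 × 0.13 = 10.4
Sum = 78.5
78.5 is ≥ 65.5 and < 83 → Meets

Meets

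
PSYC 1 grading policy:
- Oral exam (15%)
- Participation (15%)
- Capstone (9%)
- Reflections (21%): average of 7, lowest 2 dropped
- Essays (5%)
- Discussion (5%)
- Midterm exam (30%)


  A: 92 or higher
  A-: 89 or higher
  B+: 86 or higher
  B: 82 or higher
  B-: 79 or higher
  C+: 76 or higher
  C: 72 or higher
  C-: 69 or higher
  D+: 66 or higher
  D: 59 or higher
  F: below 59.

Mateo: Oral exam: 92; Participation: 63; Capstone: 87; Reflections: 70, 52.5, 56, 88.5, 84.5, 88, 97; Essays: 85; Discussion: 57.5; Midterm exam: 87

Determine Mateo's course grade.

Reflections: drop 52.5, 56 → average of remaining 5 = 428/5 = 85.6
Weighted total:
  Oral exam 92 × 0.15 = 13.8
  Participation 63 × 0.15 = 9.45
  Capstone 87 × 0.09 = 7.83
  Reflections 85.6 × 0.21 = 17.976
  Essays 85 × 0.05 = 4.25
  Discussion 57.5 × 0.05 = 2.875
  Midterm exam 87 × 0.3 = 26.1
Sum = 82.281
82.281 is ≥ 82 and < 86 → B

B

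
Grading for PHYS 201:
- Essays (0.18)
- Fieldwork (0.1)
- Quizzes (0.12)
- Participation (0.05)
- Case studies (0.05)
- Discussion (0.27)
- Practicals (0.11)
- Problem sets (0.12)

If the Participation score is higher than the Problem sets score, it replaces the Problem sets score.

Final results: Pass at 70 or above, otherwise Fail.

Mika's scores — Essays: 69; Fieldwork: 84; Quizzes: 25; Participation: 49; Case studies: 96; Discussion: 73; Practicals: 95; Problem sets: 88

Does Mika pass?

Participation (49) ≤ Problem sets (88), so Problem sets stays at 88.
Weighted total:
  Essays 69 × 0.18 = 12.42
  Fieldwork 84 × 0.1 = 8.4
  Quizzes 25 × 0.12 = 3
  Participation 49 × 0.05 = 2.45
  Case studies 96 × 0.05 = 4.8
  Discussion 73 × 0.27 = 19.71
  Practicals 95 × 0.11 = 10.45
  Problem sets 88 × 0.12 = 10.56
Sum = 71.79
71.79 ≥ 70 → Pass

Pass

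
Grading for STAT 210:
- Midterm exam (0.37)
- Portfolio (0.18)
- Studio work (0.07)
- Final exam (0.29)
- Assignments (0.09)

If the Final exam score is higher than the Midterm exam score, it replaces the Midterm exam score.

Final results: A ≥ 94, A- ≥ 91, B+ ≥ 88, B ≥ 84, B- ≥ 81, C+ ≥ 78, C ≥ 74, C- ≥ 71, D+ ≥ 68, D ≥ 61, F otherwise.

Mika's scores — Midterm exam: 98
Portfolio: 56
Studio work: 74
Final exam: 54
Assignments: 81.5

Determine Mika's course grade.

C

Final exam (54) ≤ Midterm exam (98), so Midterm exam stays at 98.
Weighted total:
  Midterm exam 98 × 0.37 = 36.26
  Portfolio 56 × 0.18 = 10.08
  Studio work 74 × 0.07 = 5.18
  Final exam 54 × 0.29 = 15.66
  Assignments 81.5 × 0.09 = 7.335
Sum = 74.515
74.515 is ≥ 74 and < 78 → C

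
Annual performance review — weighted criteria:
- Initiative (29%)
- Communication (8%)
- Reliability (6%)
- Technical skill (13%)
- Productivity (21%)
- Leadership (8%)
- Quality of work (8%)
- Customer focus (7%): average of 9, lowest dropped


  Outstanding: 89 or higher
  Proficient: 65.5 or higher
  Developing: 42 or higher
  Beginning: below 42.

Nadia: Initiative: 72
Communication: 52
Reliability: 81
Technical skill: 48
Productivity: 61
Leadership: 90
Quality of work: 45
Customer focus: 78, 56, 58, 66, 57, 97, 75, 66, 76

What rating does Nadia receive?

Developing

Customer focus: drop 56 → average of remaining 8 = 573/8 = 71.625
Weighted total:
  Initiative 72 × 0.29 = 20.88
  Communication 52 × 0.08 = 4.16
  Reliability 81 × 0.06 = 4.86
  Technical skill 48 × 0.13 = 6.24
  Productivity 61 × 0.21 = 12.81
  Leadership 90 × 0.08 = 7.2
  Quality of work 45 × 0.08 = 3.6
  Customer focus 71.625 × 0.07 = 5.01375
Sum = 64.76375
64.76375 is ≥ 42 and < 65.5 → Developing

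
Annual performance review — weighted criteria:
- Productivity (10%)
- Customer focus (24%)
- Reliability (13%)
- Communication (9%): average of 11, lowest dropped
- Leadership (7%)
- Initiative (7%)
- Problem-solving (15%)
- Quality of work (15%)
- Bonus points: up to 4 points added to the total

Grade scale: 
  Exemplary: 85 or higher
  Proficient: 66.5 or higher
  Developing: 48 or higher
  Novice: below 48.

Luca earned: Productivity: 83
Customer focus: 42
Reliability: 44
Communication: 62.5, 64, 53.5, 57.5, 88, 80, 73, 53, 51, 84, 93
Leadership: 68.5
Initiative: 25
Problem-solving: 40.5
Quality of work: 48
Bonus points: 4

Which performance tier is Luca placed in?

Developing

Communication: drop 51 → average of remaining 10 = 708.5/10 = 70.85
Weighted total:
  Productivity 83 × 0.1 = 8.3
  Customer focus 42 × 0.24 = 10.08
  Reliability 44 × 0.13 = 5.72
  Communication 70.85 × 0.09 = 6.3765
  Leadership 68.5 × 0.07 = 4.795
  Initiative 25 × 0.07 = 1.75
  Problem-solving 40.5 × 0.15 = 6.075
  Quality of work 48 × 0.15 = 7.2
Sum = 50.2965
Bonus points: 50.2965 + 4 = 54.2965
54.2965 is ≥ 48 and < 66.5 → Developing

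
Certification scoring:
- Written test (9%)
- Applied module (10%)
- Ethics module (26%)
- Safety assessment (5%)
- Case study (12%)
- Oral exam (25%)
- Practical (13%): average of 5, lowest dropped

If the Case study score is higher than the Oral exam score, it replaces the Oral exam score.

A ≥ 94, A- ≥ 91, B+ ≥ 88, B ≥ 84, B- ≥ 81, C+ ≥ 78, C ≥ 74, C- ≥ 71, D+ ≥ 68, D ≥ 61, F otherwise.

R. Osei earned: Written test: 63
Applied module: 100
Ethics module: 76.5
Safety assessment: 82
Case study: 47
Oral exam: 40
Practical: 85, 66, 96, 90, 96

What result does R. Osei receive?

D+

Practical: drop 66 → average of remaining 4 = 367/4 = 91.75
Case study (47) > Oral exam (40), so Oral exam counts as 47.
Weighted total:
  Written test 63 × 0.09 = 5.67
  Applied module 100 × 0.1 = 10
  Ethics module 76.5 × 0.26 = 19.89
  Safety assessment 82 × 0.05 = 4.1
  Case study 47 × 0.12 = 5.64
  Oral exam 47 × 0.25 = 11.75
  Practical 91.75 × 0.13 = 11.9275
Sum = 68.9775
68.9775 is ≥ 68 and < 71 → D+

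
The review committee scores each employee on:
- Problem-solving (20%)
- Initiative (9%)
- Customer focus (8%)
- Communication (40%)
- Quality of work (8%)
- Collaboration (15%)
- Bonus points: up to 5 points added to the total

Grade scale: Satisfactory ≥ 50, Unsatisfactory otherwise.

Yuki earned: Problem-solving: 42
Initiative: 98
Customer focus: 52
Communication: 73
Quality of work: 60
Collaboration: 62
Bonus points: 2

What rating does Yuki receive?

Weighted total:
  Problem-solving 42 × 0.2 = 8.4
  Initiative 98 × 0.09 = 8.82
  Customer focus 52 × 0.08 = 4.16
  Communication 73 × 0.4 = 29.2
  Quality of work 60 × 0.08 = 4.8
  Collaboration 62 × 0.15 = 9.3
Sum = 64.68
Bonus points: 64.68 + 2 = 66.68
66.68 ≥ 50 → Satisfactory

Satisfactory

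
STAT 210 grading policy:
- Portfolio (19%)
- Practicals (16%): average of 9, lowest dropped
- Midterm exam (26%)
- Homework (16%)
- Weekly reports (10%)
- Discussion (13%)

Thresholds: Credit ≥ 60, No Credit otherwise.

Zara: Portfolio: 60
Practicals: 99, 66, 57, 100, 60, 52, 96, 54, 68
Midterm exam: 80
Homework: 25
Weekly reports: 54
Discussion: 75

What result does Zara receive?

Practicals: drop 52 → average of remaining 8 = 600/8 = 75
Weighted total:
  Portfolio 60 × 0.19 = 11.4
  Practicals 75 × 0.16 = 12
  Midterm exam 80 × 0.26 = 20.8
  Homework 25 × 0.16 = 4
  Weekly reports 54 × 0.1 = 5.4
  Discussion 75 × 0.13 = 9.75
Sum = 63.35
63.35 ≥ 60 → Credit

Credit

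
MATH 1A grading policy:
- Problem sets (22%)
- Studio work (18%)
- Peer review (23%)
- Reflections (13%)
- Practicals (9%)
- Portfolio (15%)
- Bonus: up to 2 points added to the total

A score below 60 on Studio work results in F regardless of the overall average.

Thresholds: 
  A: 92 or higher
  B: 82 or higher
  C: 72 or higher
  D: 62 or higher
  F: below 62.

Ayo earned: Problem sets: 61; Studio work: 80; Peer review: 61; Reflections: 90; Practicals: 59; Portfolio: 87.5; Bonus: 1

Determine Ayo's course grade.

C

Studio work score 80 ≥ 60: minimum met.
Weighted total:
  Problem sets 61 × 0.22 = 13.42
  Studio work 80 × 0.18 = 14.4
  Peer review 61 × 0.23 = 14.03
  Reflections 90 × 0.13 = 11.7
  Practicals 59 × 0.09 = 5.31
  Portfolio 87.5 × 0.15 = 13.125
Sum = 71.985
Bonus: 71.985 + 1 = 72.985
72.985 is ≥ 72 and < 82 → C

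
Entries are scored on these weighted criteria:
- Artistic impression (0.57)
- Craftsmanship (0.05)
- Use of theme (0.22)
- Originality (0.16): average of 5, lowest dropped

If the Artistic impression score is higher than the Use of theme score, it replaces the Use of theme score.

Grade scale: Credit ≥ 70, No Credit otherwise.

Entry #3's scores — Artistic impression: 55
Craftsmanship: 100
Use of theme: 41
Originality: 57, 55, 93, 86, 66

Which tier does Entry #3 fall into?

No Credit

Originality: drop 55 → average of remaining 4 = 302/4 = 75.5
Artistic impression (55) > Use of theme (41), so Use of theme counts as 55.
Weighted total:
  Artistic impression 55 × 0.57 = 31.35
  Craftsmanship 100 × 0.05 = 5
  Use of theme 55 × 0.22 = 12.1
  Originality 75.5 × 0.16 = 12.08
Sum = 60.53
60.53 < 70 → No Credit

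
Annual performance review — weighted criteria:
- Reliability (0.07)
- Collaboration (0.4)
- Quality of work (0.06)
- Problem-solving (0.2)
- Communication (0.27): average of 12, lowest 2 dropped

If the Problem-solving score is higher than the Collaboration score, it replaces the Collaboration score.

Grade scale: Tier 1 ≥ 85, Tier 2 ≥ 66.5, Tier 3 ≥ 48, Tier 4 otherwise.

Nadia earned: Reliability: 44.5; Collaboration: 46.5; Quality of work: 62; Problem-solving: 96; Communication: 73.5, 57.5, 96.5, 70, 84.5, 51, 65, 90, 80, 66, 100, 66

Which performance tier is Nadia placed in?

Communication: drop 51, 57.5 → average of remaining 10 = 791.5/10 = 79.15
Problem-solving (96) > Collaboration (46.5), so Collaboration counts as 96.
Weighted total:
  Reliability 44.5 × 0.07 = 3.115
  Collaboration 96 × 0.4 = 38.4
  Quality of work 62 × 0.06 = 3.72
  Problem-solving 96 × 0.2 = 19.2
  Communication 79.15 × 0.27 = 21.3705
Sum = 85.8055
85.8055 ≥ 85 → Tier 1

Tier 1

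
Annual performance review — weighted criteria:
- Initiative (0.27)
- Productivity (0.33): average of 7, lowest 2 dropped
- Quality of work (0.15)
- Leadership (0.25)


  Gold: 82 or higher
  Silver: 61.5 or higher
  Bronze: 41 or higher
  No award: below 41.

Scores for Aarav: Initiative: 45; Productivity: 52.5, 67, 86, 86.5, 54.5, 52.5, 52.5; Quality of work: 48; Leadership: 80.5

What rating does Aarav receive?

Silver

Productivity: drop 52.5, 52.5 → average of remaining 5 = 346.5/5 = 69.3
Weighted total:
  Initiative 45 × 0.27 = 12.15
  Productivity 69.3 × 0.33 = 22.869
  Quality of work 48 × 0.15 = 7.2
  Leadership 80.5 × 0.25 = 20.125
Sum = 62.344
62.344 is ≥ 61.5 and < 82 → Silver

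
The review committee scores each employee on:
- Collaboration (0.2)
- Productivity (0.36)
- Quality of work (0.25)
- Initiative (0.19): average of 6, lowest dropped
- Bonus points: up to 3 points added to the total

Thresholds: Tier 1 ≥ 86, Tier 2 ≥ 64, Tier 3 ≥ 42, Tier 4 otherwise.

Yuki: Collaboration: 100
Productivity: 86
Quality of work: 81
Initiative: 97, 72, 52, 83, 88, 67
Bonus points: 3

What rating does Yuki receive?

Initiative: drop 52 → average of remaining 5 = 407/5 = 81.4
Weighted total:
  Collaboration 100 × 0.2 = 20
  Productivity 86 × 0.36 = 30.96
  Quality of work 81 × 0.25 = 20.25
  Initiative 81.4 × 0.19 = 15.466
Sum = 86.676
Bonus points: 86.676 + 3 = 89.676
89.676 ≥ 86 → Tier 1

Tier 1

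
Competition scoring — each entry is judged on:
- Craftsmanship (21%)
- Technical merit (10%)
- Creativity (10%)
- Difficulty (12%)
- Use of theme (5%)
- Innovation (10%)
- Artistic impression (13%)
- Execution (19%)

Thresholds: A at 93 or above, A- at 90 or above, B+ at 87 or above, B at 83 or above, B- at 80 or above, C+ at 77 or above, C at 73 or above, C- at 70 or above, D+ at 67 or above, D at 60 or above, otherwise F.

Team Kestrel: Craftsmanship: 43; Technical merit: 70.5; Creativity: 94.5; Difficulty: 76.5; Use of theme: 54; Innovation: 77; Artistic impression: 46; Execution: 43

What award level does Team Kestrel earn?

Weighted total:
  Craftsmanship 43 × 0.21 = 9.03
  Technical merit 70.5 × 0.1 = 7.05
  Creativity 94.5 × 0.1 = 9.45
  Difficulty 76.5 × 0.12 = 9.18
  Use of theme 54 × 0.05 = 2.7
  Innovation 77 × 0.1 = 7.7
  Artistic impression 46 × 0.13 = 5.98
  Execution 43 × 0.19 = 8.17
Sum = 59.26
59.26 < 60 → F

F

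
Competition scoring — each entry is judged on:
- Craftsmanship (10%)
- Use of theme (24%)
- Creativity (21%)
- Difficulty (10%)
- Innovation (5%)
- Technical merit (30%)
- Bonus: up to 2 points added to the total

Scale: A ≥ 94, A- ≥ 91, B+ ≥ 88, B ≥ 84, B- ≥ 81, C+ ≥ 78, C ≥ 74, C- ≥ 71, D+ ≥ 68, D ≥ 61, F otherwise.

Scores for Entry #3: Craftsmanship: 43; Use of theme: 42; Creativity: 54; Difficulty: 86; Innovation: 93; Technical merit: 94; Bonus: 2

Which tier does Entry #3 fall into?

Weighted total:
  Craftsmanship 43 × 0.1 = 4.3
  Use of theme 42 × 0.24 = 10.08
  Creativity 54 × 0.21 = 11.34
  Difficulty 86 × 0.1 = 8.6
  Innovation 93 × 0.05 = 4.65
  Technical merit 94 × 0.3 = 28.2
Sum = 67.17
Bonus: 67.17 + 2 = 69.17
69.17 is ≥ 68 and < 71 → D+

D+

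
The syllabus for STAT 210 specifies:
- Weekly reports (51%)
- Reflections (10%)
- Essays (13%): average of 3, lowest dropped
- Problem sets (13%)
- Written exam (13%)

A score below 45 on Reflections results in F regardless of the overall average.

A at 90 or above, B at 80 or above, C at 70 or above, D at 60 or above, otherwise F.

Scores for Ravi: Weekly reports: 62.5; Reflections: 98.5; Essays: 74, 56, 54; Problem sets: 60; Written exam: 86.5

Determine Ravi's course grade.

D

Essays: drop 54 → average of remaining 2 = 130/2 = 65
Reflections score 98.5 ≥ 45: minimum met.
Weighted total:
  Weekly reports 62.5 × 0.51 = 31.875
  Reflections 98.5 × 0.1 = 9.85
  Essays 65 × 0.13 = 8.45
  Problem sets 60 × 0.13 = 7.8
  Written exam 86.5 × 0.13 = 11.245
Sum = 69.22
69.22 is ≥ 60 and < 70 → D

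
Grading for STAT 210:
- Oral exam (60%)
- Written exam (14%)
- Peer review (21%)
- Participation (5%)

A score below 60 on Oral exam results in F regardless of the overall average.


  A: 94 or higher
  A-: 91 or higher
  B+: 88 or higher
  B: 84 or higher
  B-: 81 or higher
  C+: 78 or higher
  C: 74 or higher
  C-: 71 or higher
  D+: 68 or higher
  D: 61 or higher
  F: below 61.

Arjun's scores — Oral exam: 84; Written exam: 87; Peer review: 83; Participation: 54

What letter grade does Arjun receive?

Oral exam score 84 ≥ 60: minimum met.
Weighted total:
  Oral exam 84 × 0.6 = 50.4
  Written exam 87 × 0.14 = 12.18
  Peer review 83 × 0.21 = 17.43
  Participation 54 × 0.05 = 2.7
Sum = 82.71
82.71 is ≥ 81 and < 84 → B-

B-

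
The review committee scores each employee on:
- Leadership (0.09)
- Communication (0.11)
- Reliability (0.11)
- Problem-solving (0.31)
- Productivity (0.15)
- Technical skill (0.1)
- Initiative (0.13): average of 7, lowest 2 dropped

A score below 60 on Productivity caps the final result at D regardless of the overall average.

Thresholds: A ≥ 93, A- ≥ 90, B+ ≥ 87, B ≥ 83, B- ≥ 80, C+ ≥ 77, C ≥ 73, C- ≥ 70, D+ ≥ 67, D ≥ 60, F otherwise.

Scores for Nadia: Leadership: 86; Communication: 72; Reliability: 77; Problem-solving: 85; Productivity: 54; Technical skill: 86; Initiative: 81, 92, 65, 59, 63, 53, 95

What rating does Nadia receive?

D

Initiative: drop 53, 59 → average of remaining 5 = 396/5 = 79.2
Productivity score 54 < 60: minimum not met.
Weighted total:
  Leadership 86 × 0.09 = 7.74
  Communication 72 × 0.11 = 7.92
  Reliability 77 × 0.11 = 8.47
  Problem-solving 85 × 0.31 = 26.35
  Productivity 54 × 0.15 = 8.1
  Technical skill 86 × 0.1 = 8.6
  Initiative 79.2 × 0.13 = 10.296
Sum = 77.476
77.476 would be C+; cap at D applies → D.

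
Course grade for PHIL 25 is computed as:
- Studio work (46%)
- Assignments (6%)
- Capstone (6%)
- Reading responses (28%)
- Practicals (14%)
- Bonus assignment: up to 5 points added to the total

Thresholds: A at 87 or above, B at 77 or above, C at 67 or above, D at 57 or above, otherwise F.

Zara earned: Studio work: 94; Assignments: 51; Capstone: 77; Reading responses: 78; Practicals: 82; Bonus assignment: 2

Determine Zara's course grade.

B

Weighted total:
  Studio work 94 × 0.46 = 43.24
  Assignments 51 × 0.06 = 3.06
  Capstone 77 × 0.06 = 4.62
  Reading responses 78 × 0.28 = 21.84
  Practicals 82 × 0.14 = 11.48
Sum = 84.24
Bonus assignment: 84.24 + 2 = 86.24
86.24 is ≥ 77 and < 87 → B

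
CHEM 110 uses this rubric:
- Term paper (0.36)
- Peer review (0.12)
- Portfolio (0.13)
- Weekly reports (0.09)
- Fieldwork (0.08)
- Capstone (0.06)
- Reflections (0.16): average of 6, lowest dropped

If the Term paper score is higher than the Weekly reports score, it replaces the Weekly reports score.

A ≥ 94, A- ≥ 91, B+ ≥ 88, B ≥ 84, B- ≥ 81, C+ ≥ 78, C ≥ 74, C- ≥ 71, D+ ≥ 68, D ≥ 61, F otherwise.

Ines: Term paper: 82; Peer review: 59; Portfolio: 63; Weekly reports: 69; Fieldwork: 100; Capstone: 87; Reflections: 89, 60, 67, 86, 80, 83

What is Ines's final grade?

C+

Reflections: drop 60 → average of remaining 5 = 405/5 = 81
Term paper (82) > Weekly reports (69), so Weekly reports counts as 82.
Weighted total:
  Term paper 82 × 0.36 = 29.52
  Peer review 59 × 0.12 = 7.08
  Portfolio 63 × 0.13 = 8.19
  Weekly reports 82 × 0.09 = 7.38
  Fieldwork 100 × 0.08 = 8
  Capstone 87 × 0.06 = 5.22
  Reflections 81 × 0.16 = 12.96
Sum = 78.35
78.35 is ≥ 78 and < 81 → C+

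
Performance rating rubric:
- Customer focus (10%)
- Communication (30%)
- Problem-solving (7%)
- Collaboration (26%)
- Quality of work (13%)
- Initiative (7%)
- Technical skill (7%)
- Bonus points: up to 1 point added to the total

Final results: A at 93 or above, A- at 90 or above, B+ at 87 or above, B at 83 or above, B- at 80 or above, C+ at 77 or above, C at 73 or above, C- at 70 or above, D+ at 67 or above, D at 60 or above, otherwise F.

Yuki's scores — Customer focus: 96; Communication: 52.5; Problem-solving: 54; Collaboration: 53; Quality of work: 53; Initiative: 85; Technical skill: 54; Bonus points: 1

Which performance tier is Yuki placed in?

Weighted total:
  Customer focus 96 × 0.1 = 9.6
  Communication 52.5 × 0.3 = 15.75
  Problem-solving 54 × 0.07 = 3.78
  Collaboration 53 × 0.26 = 13.78
  Quality of work 53 × 0.13 = 6.89
  Initiative 85 × 0.07 = 5.95
  Technical skill 54 × 0.07 = 3.78
Sum = 59.53
Bonus points: 59.53 + 1 = 60.53
60.53 is ≥ 60 and < 67 → D

D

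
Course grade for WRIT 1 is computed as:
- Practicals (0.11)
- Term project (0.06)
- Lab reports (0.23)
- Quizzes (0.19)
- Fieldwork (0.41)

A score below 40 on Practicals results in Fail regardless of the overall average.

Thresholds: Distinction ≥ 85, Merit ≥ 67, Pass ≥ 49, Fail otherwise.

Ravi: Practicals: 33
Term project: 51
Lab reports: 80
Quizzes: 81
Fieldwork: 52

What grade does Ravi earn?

Practicals score 33 < 40: minimum not met.
Weighted total:
  Practicals 33 × 0.11 = 3.63
  Term project 51 × 0.06 = 3.06
  Lab reports 80 × 0.23 = 18.4
  Quizzes 81 × 0.19 = 15.39
  Fieldwork 52 × 0.41 = 21.32
Sum = 61.8
Because the Practicals minimum was not met, the result is Fail.

Fail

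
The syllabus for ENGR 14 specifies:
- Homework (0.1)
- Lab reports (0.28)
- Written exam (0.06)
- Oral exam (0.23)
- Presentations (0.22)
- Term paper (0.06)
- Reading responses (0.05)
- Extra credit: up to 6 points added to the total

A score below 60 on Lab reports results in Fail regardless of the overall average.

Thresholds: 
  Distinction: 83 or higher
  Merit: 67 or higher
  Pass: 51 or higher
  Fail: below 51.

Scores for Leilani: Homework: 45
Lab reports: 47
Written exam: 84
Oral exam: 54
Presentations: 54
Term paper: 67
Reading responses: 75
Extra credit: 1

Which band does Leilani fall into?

Fail

Lab reports score 47 < 60: minimum not met.
Weighted total:
  Homework 45 × 0.1 = 4.5
  Lab reports 47 × 0.28 = 13.16
  Written exam 84 × 0.06 = 5.04
  Oral exam 54 × 0.23 = 12.42
  Presentations 54 × 0.22 = 11.88
  Term paper 67 × 0.06 = 4.02
  Reading responses 75 × 0.05 = 3.75
Sum = 54.77
Extra credit: 54.77 + 1 = 55.77
Because the Lab reports minimum was not met, the result is Fail.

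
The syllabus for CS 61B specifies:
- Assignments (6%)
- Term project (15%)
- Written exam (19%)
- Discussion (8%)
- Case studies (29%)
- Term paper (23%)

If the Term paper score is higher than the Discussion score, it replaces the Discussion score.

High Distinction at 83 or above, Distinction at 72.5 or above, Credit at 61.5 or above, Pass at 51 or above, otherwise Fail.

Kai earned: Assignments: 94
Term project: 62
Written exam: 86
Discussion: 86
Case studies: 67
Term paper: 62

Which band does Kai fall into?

Credit

Term paper (62) ≤ Discussion (86), so Discussion stays at 86.
Weighted total:
  Assignments 94 × 0.06 = 5.64
  Term project 62 × 0.15 = 9.3
  Written exam 86 × 0.19 = 16.34
  Discussion 86 × 0.08 = 6.88
  Case studies 67 × 0.29 = 19.43
  Term paper 62 × 0.23 = 14.26
Sum = 71.85
71.85 is ≥ 61.5 and < 72.5 → Credit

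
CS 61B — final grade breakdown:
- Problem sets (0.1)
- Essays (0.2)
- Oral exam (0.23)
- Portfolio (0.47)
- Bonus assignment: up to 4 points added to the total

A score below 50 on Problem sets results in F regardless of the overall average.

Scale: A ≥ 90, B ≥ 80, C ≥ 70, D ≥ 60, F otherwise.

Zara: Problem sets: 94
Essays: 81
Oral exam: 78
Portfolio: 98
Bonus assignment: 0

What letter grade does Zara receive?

B

Problem sets score 94 ≥ 50: minimum met.
Weighted total:
  Problem sets 94 × 0.1 = 9.4
  Essays 81 × 0.2 = 16.2
  Oral exam 78 × 0.23 = 17.94
  Portfolio 98 × 0.47 = 46.06
Sum = 89.6
Bonus assignment: 89.6 + 0 = 89.6
89.6 is ≥ 80 and < 90 → B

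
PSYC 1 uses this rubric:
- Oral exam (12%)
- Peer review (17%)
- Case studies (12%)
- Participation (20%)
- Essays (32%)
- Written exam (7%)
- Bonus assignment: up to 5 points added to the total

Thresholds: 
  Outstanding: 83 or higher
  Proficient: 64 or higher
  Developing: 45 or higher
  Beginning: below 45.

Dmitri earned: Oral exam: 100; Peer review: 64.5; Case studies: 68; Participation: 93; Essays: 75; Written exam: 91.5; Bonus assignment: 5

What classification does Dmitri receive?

Weighted total:
  Oral exam 100 × 0.12 = 12
  Peer review 64.5 × 0.17 = 10.965
  Case studies 68 × 0.12 = 8.16
  Participation 93 × 0.2 = 18.6
  Essays 75 × 0.32 = 24
  Written exam 91.5 × 0.07 = 6.405
Sum = 80.13
Bonus assignment: 80.13 + 5 = 85.13
85.13 ≥ 83 → Outstanding

Outstanding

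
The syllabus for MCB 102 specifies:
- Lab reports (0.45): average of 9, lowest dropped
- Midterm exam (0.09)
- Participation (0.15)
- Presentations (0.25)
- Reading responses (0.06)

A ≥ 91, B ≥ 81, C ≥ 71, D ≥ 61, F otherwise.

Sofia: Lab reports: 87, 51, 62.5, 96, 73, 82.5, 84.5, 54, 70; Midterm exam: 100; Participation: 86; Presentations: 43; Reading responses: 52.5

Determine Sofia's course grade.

D

Lab reports: drop 51 → average of remaining 8 = 609.5/8 = 76.1875
Weighted total:
  Lab reports 76.1875 × 0.45 = 34.284375
  Midterm exam 100 × 0.09 = 9
  Participation 86 × 0.15 = 12.9
  Presentations 43 × 0.25 = 10.75
  Reading responses 52.5 × 0.06 = 3.15
Sum = 70.084375
70.084375 is ≥ 61 and < 71 → D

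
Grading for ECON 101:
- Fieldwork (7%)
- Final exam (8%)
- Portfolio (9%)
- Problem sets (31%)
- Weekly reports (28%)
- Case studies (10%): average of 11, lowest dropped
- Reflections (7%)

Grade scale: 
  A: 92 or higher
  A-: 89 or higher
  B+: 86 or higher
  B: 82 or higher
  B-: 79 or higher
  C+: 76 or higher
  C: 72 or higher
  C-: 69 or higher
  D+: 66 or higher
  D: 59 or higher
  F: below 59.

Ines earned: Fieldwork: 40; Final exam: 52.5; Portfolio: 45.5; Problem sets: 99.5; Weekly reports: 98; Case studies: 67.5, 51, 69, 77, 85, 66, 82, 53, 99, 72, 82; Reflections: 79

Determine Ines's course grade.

B

Case studies: drop 51 → average of remaining 10 = 752.5/10 = 75.25
Weighted total:
  Fieldwork 40 × 0.07 = 2.8
  Final exam 52.5 × 0.08 = 4.2
  Portfolio 45.5 × 0.09 = 4.095
  Problem sets 99.5 × 0.31 = 30.845
  Weekly reports 98 × 0.28 = 27.44
  Case studies 75.25 × 0.1 = 7.525
  Reflections 79 × 0.07 = 5.53
Sum = 82.435
82.435 is ≥ 82 and < 86 → B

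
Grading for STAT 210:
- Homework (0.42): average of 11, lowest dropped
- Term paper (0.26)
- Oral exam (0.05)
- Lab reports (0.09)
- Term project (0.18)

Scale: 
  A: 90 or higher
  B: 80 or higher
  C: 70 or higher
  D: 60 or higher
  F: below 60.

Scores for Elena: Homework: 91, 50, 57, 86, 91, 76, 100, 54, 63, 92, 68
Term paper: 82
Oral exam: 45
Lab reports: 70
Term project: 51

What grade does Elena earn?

C

Homework: drop 50 → average of remaining 10 = 778/10 = 77.8
Weighted total:
  Homework 77.8 × 0.42 = 32.676
  Term paper 82 × 0.26 = 21.32
  Oral exam 45 × 0.05 = 2.25
  Lab reports 70 × 0.09 = 6.3
  Term project 51 × 0.18 = 9.18
Sum = 71.726
71.726 is ≥ 70 and < 80 → C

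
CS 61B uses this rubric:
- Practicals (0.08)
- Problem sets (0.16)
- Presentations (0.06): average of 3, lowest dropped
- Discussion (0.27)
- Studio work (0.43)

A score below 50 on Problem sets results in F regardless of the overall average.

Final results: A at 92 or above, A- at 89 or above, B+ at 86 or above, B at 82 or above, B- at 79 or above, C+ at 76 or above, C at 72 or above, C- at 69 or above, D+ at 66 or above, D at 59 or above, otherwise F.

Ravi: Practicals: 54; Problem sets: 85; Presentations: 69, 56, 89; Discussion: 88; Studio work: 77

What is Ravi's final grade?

B-

Presentations: drop 56 → average of remaining 2 = 158/2 = 79
Problem sets score 85 ≥ 50: minimum met.
Weighted total:
  Practicals 54 × 0.08 = 4.32
  Problem sets 85 × 0.16 = 13.6
  Presentations 79 × 0.06 = 4.74
  Discussion 88 × 0.27 = 23.76
  Studio work 77 × 0.43 = 33.11
Sum = 79.53
79.53 is ≥ 79 and < 82 → B-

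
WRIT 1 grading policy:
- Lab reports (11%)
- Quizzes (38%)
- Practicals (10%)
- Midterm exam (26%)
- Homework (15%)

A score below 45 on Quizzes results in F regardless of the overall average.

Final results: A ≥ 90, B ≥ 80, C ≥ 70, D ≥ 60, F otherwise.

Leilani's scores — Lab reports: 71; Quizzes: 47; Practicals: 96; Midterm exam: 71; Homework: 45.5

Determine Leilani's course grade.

Quizzes score 47 ≥ 45: minimum met.
Weighted total:
  Lab reports 71 × 0.11 = 7.81
  Quizzes 47 × 0.38 = 17.86
  Practicals 96 × 0.1 = 9.6
  Midterm exam 71 × 0.26 = 18.46
  Homework 45.5 × 0.15 = 6.825
Sum = 60.555
60.555 is ≥ 60 and < 70 → D

D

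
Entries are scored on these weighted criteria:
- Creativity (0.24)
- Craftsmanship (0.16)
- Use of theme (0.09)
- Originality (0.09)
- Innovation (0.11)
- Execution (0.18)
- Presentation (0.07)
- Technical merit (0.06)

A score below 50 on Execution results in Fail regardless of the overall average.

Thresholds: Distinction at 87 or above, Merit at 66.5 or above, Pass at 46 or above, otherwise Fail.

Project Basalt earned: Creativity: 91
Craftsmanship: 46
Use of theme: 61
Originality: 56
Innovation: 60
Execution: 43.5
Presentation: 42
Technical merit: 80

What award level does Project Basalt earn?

Fail

Execution score 43.5 < 50: minimum not met.
Weighted total:
  Creativity 91 × 0.24 = 21.84
  Craftsmanship 46 × 0.16 = 7.36
  Use of theme 61 × 0.09 = 5.49
  Originality 56 × 0.09 = 5.04
  Innovation 60 × 0.11 = 6.6
  Execution 43.5 × 0.18 = 7.83
  Presentation 42 × 0.07 = 2.94
  Technical merit 80 × 0.06 = 4.8
Sum = 61.9
Because the Execution minimum was not met, the result is Fail.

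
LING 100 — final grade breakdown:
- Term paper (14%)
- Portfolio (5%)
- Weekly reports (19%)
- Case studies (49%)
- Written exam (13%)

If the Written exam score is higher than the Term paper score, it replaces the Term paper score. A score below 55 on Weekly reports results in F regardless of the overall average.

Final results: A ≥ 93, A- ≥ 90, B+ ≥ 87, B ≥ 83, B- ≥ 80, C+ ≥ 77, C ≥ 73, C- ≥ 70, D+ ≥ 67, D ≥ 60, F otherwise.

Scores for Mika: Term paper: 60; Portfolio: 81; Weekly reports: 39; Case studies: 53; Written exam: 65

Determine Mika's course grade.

Written exam (65) > Term paper (60), so Term paper counts as 65.
Weekly reports score 39 < 55: minimum not met.
Weighted total:
  Term paper 65 × 0.14 = 9.1
  Portfolio 81 × 0.05 = 4.05
  Weekly reports 39 × 0.19 = 7.41
  Case studies 53 × 0.49 = 25.97
  Written exam 65 × 0.13 = 8.45
Sum = 54.98
Because the Weekly reports minimum was not met, the result is F.

F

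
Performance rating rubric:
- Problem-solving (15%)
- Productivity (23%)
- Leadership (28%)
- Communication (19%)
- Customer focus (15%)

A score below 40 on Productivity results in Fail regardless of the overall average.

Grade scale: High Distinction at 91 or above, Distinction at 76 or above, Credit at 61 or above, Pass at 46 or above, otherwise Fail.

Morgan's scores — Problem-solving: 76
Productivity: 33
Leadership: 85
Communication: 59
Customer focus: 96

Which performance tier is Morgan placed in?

Productivity score 33 < 40: minimum not met.
Weighted total:
  Problem-solving 76 × 0.15 = 11.4
  Productivity 33 × 0.23 = 7.59
  Leadership 85 × 0.28 = 23.8
  Communication 59 × 0.19 = 11.21
  Customer focus 96 × 0.15 = 14.4
Sum = 68.4
Because the Productivity minimum was not met, the result is Fail.

Fail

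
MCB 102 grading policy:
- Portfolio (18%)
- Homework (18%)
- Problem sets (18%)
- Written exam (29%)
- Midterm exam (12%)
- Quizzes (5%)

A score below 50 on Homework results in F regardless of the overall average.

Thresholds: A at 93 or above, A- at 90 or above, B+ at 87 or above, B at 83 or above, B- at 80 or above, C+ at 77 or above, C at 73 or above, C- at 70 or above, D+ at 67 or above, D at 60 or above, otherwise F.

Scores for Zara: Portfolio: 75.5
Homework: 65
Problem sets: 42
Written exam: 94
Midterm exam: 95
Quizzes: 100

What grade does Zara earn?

C

Homework score 65 ≥ 50: minimum met.
Weighted total:
  Portfolio 75.5 × 0.18 = 13.59
  Homework 65 × 0.18 = 11.7
  Problem sets 42 × 0.18 = 7.56
  Written exam 94 × 0.29 = 27.26
  Midterm exam 95 × 0.12 = 11.4
  Quizzes 100 × 0.05 = 5
Sum = 76.51
76.51 is ≥ 73 and < 77 → C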